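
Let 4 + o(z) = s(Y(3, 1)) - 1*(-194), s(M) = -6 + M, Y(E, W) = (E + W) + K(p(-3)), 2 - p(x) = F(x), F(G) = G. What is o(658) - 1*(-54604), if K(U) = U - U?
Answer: 54792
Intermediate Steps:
p(x) = 2 - x
K(U) = 0
Y(E, W) = E + W (Y(E, W) = (E + W) + 0 = E + W)
o(z) = 188 (o(z) = -4 + ((-6 + (3 + 1)) - 1*(-194)) = -4 + ((-6 + 4) + 194) = -4 + (-2 + 194) = -4 + 192 = 188)
o(658) - 1*(-54604) = 188 - 1*(-54604) = 188 + 54604 = 54792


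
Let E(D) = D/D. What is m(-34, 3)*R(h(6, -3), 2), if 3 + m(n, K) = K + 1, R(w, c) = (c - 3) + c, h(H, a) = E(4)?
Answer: 1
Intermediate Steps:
E(D) = 1
h(H, a) = 1
R(w, c) = -3 + 2*c (R(w, c) = (-3 + c) + c = -3 + 2*c)
m(n, K) = -2 + K (m(n, K) = -3 + (K + 1) = -3 + (1 + K) = -2 + K)
m(-34, 3)*R(h(6, -3), 2) = (-2 + 3)*(-3 + 2*2) = 1*(-3 + 4) = 1*1 = 1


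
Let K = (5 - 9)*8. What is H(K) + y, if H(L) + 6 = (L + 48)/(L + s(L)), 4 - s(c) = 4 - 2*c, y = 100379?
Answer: 602237/6 ≈ 1.0037e+5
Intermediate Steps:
K = -32 (K = -4*8 = -32)
s(c) = 2*c (s(c) = 4 - (4 - 2*c) = 4 + (-4 + 2*c) = 2*c)
H(L) = -6 + (48 + L)/(3*L) (H(L) = -6 + (L + 48)/(L + 2*L) = -6 + (48 + L)/((3*L)) = -6 + (48 + L)*(1/(3*L)) = -6 + (48 + L)/(3*L))
H(K) + y = (-17/3 + 16/(-32)) + 100379 = (-17/3 + 16*(-1/32)) + 100379 = (-17/3 - 1/2) + 100379 = -37/6 + 100379 = 602237/6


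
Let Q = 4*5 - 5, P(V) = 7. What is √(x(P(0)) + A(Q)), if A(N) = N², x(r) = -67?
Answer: √158 ≈ 12.570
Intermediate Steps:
Q = 15 (Q = 20 - 5 = 15)
√(x(P(0)) + A(Q)) = √(-67 + 15²) = √(-67 + 225) = √158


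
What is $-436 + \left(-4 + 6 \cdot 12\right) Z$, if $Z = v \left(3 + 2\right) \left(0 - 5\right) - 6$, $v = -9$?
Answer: $14456$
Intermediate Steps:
$Z = 219$ ($Z = - 9 \left(3 + 2\right) \left(0 - 5\right) - 6 = - 9 \cdot 5 \left(-5\right) - 6 = \left(-9\right) \left(-25\right) - 6 = 225 - 6 = 219$)
$-436 + \left(-4 + 6 \cdot 12\right) Z = -436 + \left(-4 + 6 \cdot 12\right) 219 = -436 + \left(-4 + 72\right) 219 = -436 + 68 \cdot 219 = -436 + 14892 = 14456$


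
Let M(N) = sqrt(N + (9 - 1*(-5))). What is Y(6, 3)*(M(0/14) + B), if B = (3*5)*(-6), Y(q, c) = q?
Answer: -540 + 6*sqrt(14) ≈ -517.55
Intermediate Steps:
B = -90 (B = 15*(-6) = -90)
M(N) = sqrt(14 + N) (M(N) = sqrt(N + (9 + 5)) = sqrt(N + 14) = sqrt(14 + N))
Y(6, 3)*(M(0/14) + B) = 6*(sqrt(14 + 0/14) - 90) = 6*(sqrt(14 + 0*(1/14)) - 90) = 6*(sqrt(14 + 0) - 90) = 6*(sqrt(14) - 90) = 6*(-90 + sqrt(14)) = -540 + 6*sqrt(14)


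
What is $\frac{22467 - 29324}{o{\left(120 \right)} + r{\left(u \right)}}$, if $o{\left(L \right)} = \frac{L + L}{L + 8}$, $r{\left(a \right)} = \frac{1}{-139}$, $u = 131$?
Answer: $- \frac{7624984}{2077} \approx -3671.2$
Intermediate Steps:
$r{\left(a \right)} = - \frac{1}{139}$
$o{\left(L \right)} = \frac{2 L}{8 + L}$
$\frac{22467 - 29324}{o{\left(120 \right)} + r{\left(u \right)}} = \frac{22467 - 29324}{2 \cdot 120 \frac{1}{8 + 120} - \frac{1}{139}} = - \frac{6857}{2 \cdot 120 \cdot \frac{1}{128} - \frac{1}{139}} = - \frac{6857}{\frac{15}{8} - \frac{1}{139}} = - \frac{6857}{\frac{2077}{1112}} = \left(-6857\right) \frac{1112}{2077} = - \frac{7624984}{2077}$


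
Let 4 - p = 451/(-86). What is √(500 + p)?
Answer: √3766370/86 ≈ 22.566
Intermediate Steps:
p = 795/86 (p = 4 - 451/(-86) = 4 - 451*(-1)/86 = 4 - 1*(-451/86) = 4 + 451/86 = 795/86 ≈ 9.2442)
√(500 + p) = √(500 + 795/86) = √(43795/86) = √3766370/86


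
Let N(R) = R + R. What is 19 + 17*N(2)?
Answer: 87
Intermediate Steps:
N(R) = 2*R
19 + 17*N(2) = 19 + 17*(2*2) = 19 + 17*4 = 19 + 68 = 87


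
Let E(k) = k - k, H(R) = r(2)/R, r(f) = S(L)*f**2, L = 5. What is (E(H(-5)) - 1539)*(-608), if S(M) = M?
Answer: 935712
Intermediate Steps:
r(f) = 5*f**2
H(R) = 20/R (H(R) = (5*2**2)/R = (5*4)/R = 20/R)
E(k) = 0
(E(H(-5)) - 1539)*(-608) = (0 - 1539)*(-608) = -1539*(-608) = 935712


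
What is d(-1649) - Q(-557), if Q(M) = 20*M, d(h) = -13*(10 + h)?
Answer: 32447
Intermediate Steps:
d(h) = -130 - 13*h
d(-1649) - Q(-557) = (-130 - 13*(-1649)) - 20*(-557) = (-130 + 21437) - 1*(-11140) = 21307 + 11140 = 32447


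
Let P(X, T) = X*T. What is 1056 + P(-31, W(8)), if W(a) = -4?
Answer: 1180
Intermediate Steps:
P(X, T) = T*X
1056 + P(-31, W(8)) = 1056 - 4*(-31) = 1056 + 124 = 1180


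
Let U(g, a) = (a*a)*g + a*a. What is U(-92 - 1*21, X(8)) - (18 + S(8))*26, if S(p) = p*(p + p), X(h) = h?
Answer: -10964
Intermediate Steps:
S(p) = 2*p² (S(p) = p*(2*p) = 2*p²)
U(g, a) = a² + g*a² (U(g, a) = a²*g + a² = g*a² + a² = a² + g*a²)
U(-92 - 1*21, X(8)) - (18 + S(8))*26 = 8²*(1 + (-92 - 1*21)) - (18 + 2*8²)*26 = 64*(1 + (-92 - 21)) - (18 + 2*64)*26 = 64*(1 - 113) - (18 + 128)*26 = 64*(-112) - 146*26 = -7168 - 1*3796 = -7168 - 3796 = -10964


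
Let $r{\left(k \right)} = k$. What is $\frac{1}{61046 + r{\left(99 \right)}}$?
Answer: $\frac{1}{61145} \approx 1.6355 \cdot 10^{-5}$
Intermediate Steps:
$\frac{1}{61046 + r{\left(99 \right)}} = \frac{1}{61046 + 99} = \frac{1}{61145}$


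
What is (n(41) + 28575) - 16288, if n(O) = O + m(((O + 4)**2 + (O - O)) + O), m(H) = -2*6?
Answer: 12316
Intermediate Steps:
m(H) = -12
n(O) = -12 + O (n(O) = O - 12 = -12 + O)
(n(41) + 28575) - 16288 = ((-12 + 41) + 28575) - 16288 = (29 + 28575) - 16288 = 28604 - 16288 = 12316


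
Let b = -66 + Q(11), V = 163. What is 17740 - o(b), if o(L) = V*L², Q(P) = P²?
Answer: -475335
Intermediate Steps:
b = 55 (b = -66 + 11² = -66 + 121 = 55)
o(L) = 163*L²
17740 - o(b) = 17740 - 163*55² = 17740 - 163*3025 = 17740 - 1*493075 = 17740 - 493075 = -475335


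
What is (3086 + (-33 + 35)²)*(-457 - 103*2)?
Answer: -2048670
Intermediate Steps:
(3086 + (-33 + 35)²)*(-457 - 103*2) = (3086 + 2²)*(-457 - 206) = (3086 + 4)*(-663) = 3090*(-663) = -2048670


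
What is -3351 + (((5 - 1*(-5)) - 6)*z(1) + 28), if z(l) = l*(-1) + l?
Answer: -3323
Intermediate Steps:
z(l) = 0 (z(l) = -l + l = 0)
-3351 + (((5 - 1*(-5)) - 6)*z(1) + 28) = -3351 + (((5 - 1*(-5)) - 6)*0 + 28) = -3351 + (((5 + 5) - 6)*0 + 28) = -3351 + ((10 - 6)*0 + 28) = -3351 + (4*0 + 28) = -3351 + (0 + 28) = -3351 + 28 = -3323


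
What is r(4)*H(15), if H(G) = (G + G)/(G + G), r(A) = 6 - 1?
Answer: 5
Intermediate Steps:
r(A) = 5
H(G) = 1 (H(G) = (2*G)/((2*G)) = (2*G)*(1/(2*G)) = 1)
r(4)*H(15) = 5*1 = 5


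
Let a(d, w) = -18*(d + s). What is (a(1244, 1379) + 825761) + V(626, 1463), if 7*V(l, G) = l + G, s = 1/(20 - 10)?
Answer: 28128297/35 ≈ 8.0367e+5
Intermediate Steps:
s = ⅒ (s = 1/10 = ⅒ ≈ 0.10000)
a(d, w) = -9/5 - 18*d (a(d, w) = -18*(d + ⅒) = -18*(⅒ + d) = -9/5 - 18*d)
V(l, G) = G/7 + l/7 (V(l, G) = (l + G)/7 = (G + l)/7 = G/7 + l/7)
(a(1244, 1379) + 825761) + V(626, 1463) = ((-9/5 - 18*1244) + 825761) + ((⅐)*1463 + (⅐)*626) = ((-9/5 - 22392) + 825761) + (209 + 626/7) = (-111969/5 + 825761) + 2089/7 = 4016836/5 + 2089/7 = 28128297/35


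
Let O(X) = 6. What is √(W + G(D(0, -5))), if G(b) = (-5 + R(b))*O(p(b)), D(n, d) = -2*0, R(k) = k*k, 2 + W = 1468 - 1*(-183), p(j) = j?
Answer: √1619 ≈ 40.237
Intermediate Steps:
W = 1649 (W = -2 + (1468 - 1*(-183)) = -2 + (1468 + 183) = -2 + 1651 = 1649)
R(k) = k²
D(n, d) = 0
G(b) = -30 + 6*b² (G(b) = (-5 + b²)*6 = -30 + 6*b²)
√(W + G(D(0, -5))) = √(1649 + (-30 + 6*0²)) = √(1649 + (-30 + 6*0)) = √(1649 + (-30 + 0)) = √(1649 - 30) = √1619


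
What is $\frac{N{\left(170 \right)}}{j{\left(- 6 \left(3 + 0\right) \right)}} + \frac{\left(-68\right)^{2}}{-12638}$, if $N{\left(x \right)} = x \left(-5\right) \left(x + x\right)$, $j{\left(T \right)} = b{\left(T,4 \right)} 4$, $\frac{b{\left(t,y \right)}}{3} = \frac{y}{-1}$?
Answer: $\frac{228260003}{37914} \approx 6020.5$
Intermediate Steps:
$b{\left(t,y \right)} = - 3 y$ ($b{\left(t,y \right)} = 3 \frac{y}{-1} = 3 y \left(-1\right) = 3 \left(- y\right) = - 3 y$)
$j{\left(T \right)} = -48$ ($j{\left(T \right)} = \left(-3\right) 4 \cdot 4 = \left(-12\right) 4 = -48$)
$N{\left(x \right)} = - 10 x^{2}$ ($N{\left(x \right)} = - 5 x 2 x = - 10 x^{2}$)
$\frac{N{\left(170 \right)}}{j{\left(- 6 \left(3 + 0\right) \right)}} + \frac{\left(-68\right)^{2}}{-12638} = \frac{\left(-10\right) 170^{2}}{-48} + \frac{\left(-68\right)^{2}}{-12638} = \left(-10\right) 28900 \left(- \frac{1}{48}\right) + 4624 \left(- \frac{1}{12638}\right) = \left(-289000\right) \left(- \frac{1}{48}\right) - \frac{2312}{6319} = \frac{36125}{6} - \frac{2312}{6319} = \frac{228260003}{37914}$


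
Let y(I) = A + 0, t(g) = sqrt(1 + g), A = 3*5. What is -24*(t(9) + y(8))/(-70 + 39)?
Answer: 360/31 + 24*sqrt(10)/31 ≈ 14.061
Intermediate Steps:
A = 15
y(I) = 15 (y(I) = 15 + 0 = 15)
-24*(t(9) + y(8))/(-70 + 39) = -24*(sqrt(1 + 9) + 15)/(-70 + 39) = -24*(sqrt(10) + 15)/(-31) = -24*(15 + sqrt(10))*(-1)/31 = -24*(-15/31 - sqrt(10)/31) = 360/31 + 24*sqrt(10)/31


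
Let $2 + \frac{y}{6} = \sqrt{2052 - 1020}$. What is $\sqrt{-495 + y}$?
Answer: $\sqrt{-507 + 12 \sqrt{258}} \approx 17.727 i$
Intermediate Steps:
$y = -12 + 12 \sqrt{258}$ ($y = -12 + 6 \sqrt{2052 - 1020} = -12 + 6 \sqrt{1032} = -12 + 6 \cdot 2 \sqrt{258} = -12 + 12 \sqrt{258} \approx 180.75$)
$\sqrt{-495 + y} = \sqrt{-495 - \left(12 - 12 \sqrt{258}\right)} = \sqrt{-507 + 12 \sqrt{258}}$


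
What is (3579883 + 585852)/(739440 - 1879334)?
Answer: -595105/162842 ≈ -3.6545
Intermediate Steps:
(3579883 + 585852)/(739440 - 1879334) = 4165735/(-1139894) = 4165735*(-1/1139894) = -595105/162842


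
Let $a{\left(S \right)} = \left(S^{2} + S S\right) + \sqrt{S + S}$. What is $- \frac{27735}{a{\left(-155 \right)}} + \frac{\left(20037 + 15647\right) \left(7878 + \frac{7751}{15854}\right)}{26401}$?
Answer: $\frac{976288113831446063}{91686514340881} + \frac{5547 i \sqrt{310}}{461760562} \approx 10648.0 + 0.00021151 i$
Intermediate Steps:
$a{\left(S \right)} = 2 S^{2} + \sqrt{2} \sqrt{S}$ ($a{\left(S \right)} = \left(S^{2} + S^{2}\right) + \sqrt{2 S} = 2 S^{2} + \sqrt{2} \sqrt{S}$)
$- \frac{27735}{a{\left(-155 \right)}} + \frac{\left(20037 + 15647\right) \left(7878 + \frac{7751}{15854}\right)}{26401} = - \frac{27735}{2 \left(-155\right)^{2} + \sqrt{2} \sqrt{-155}} + \frac{\left(20037 + 15647\right) \left(7878 + \frac{7751}{15854}\right)}{26401} = - \frac{27735}{2 \cdot 24025 + \sqrt{2} i \sqrt{155}} + 35684 \left(7878 + 7751 \cdot \frac{1}{15854}\right) \frac{1}{26401} = - \frac{27735}{48050 + i \sqrt{310}} + 35684 \left(7878 + \frac{7751}{15854}\right) \frac{1}{26401} = - \frac{27735}{48050 + i \sqrt{310}} + 35684 \cdot \frac{124905563}{15854} \cdot \frac{1}{26401} = - \frac{27735}{48050 + i \sqrt{310}} + \frac{2228565055046}{7927} \cdot \frac{1}{26401} = - \frac{27735}{48050 + i \sqrt{310}} + \frac{2228565055046}{209280727} = \frac{2228565055046}{209280727} - \frac{27735}{48050 + i \sqrt{310}}$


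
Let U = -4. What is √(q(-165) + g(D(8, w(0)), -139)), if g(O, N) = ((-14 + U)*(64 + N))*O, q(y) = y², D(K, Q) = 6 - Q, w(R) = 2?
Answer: 15*√145 ≈ 180.62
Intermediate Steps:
g(O, N) = O*(-1152 - 18*N) (g(O, N) = ((-14 - 4)*(64 + N))*O = (-18*(64 + N))*O = (-1152 - 18*N)*O = O*(-1152 - 18*N))
√(q(-165) + g(D(8, w(0)), -139)) = √((-165)² - 18*(6 - 1*2)*(64 - 139)) = √(27225 - 18*(6 - 2)*(-75)) = √(27225 - 18*4*(-75)) = √(27225 + 5400) = √32625 = 15*√145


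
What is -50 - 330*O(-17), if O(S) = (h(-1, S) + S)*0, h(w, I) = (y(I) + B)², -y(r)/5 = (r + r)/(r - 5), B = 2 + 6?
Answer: -50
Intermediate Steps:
B = 8
y(r) = -10*r/(-5 + r) (y(r) = -5*(r + r)/(r - 5) = -5*2*r/(-5 + r) = -10*r/(-5 + r))
h(w, I) = (8 - 10*I/(-5 + I))² (h(w, I) = (-10*I/(-5 + I) + 8)² = (8 - 10*I/(-5 + I))²)
O(S) = 0 (O(S) = (4*(20 + S)²/(-5 + S)² + S)*0 = (S + 4*(20 + S)²/(-5 + S)²)*0 = 0)
-50 - 330*O(-17) = -50 - 330*0 = -50 + 0 = -50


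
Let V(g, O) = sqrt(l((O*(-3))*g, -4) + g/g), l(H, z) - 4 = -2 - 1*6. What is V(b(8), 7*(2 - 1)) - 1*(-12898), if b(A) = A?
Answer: 12898 + I*sqrt(3) ≈ 12898.0 + 1.732*I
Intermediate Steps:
l(H, z) = -4 (l(H, z) = 4 + (-2 - 1*6) = 4 + (-2 - 6) = 4 - 8 = -4)
V(g, O) = I*sqrt(3) (V(g, O) = sqrt(-4 + g/g) = sqrt(-4 + 1) = sqrt(-3) = I*sqrt(3))
V(b(8), 7*(2 - 1)) - 1*(-12898) = I*sqrt(3) - 1*(-12898) = I*sqrt(3) + 12898 = 12898 + I*sqrt(3)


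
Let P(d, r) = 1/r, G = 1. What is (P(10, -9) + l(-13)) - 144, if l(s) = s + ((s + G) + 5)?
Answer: -1477/9 ≈ -164.11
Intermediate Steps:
l(s) = 6 + 2*s (l(s) = s + ((s + 1) + 5) = s + ((1 + s) + 5) = s + (6 + s) = 6 + 2*s)
(P(10, -9) + l(-13)) - 144 = (1/(-9) + (6 + 2*(-13))) - 144 = (-⅑ + (6 - 26)) - 144 = (-⅑ - 20) - 144 = -181/9 - 144 = -1477/9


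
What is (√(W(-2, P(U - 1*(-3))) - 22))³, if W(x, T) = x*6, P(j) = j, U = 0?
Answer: -34*I*√34 ≈ -198.25*I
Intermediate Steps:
W(x, T) = 6*x
(√(W(-2, P(U - 1*(-3))) - 22))³ = (√(6*(-2) - 22))³ = (√(-12 - 22))³ = (√(-34))³ = (I*√34)³ = -34*I*√34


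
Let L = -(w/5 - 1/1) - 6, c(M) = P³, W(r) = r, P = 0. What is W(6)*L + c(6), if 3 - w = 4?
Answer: -144/5 ≈ -28.800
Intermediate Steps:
w = -1 (w = 3 - 1*4 = 3 - 4 = -1)
c(M) = 0 (c(M) = 0³ = 0)
L = -24/5 (L = -(-1/5 - 1/1) - 6 = -(-1*⅕ - 1*1) - 6 = -(-⅕ - 1) - 6 = -1*(-6/5) - 6 = 6/5 - 6 = -24/5 ≈ -4.8000)
W(6)*L + c(6) = 6*(-24/5) + 0 = -144/5 + 0 = -144/5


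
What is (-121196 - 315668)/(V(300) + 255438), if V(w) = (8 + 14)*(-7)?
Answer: -109216/63821 ≈ -1.7113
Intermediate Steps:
V(w) = -154 (V(w) = 22*(-7) = -154)
(-121196 - 315668)/(V(300) + 255438) = (-121196 - 315668)/(-154 + 255438) = -436864/255284 = -436864*1/255284 = -109216/63821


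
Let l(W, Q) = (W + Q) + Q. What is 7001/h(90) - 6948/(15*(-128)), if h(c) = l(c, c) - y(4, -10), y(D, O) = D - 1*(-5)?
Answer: 1271279/41760 ≈ 30.443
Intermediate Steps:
y(D, O) = 5 + D (y(D, O) = D + 5 = 5 + D)
l(W, Q) = W + 2*Q (l(W, Q) = (Q + W) + Q = W + 2*Q)
h(c) = -9 + 3*c (h(c) = (c + 2*c) - (5 + 4) = 3*c - 1*9 = 3*c - 9 = -9 + 3*c)
7001/h(90) - 6948/(15*(-128)) = 7001/(-9 + 3*90) - 6948/(15*(-128)) = 7001/(-9 + 270) - 6948/(-1920) = 7001/261 - 6948*(-1/1920) = 7001*(1/261) + 579/160 = 7001/261 + 579/160 = 1271279/41760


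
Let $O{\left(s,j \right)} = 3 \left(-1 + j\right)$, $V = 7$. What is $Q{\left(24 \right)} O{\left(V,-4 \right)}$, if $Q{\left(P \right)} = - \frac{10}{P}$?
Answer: $\frac{25}{4} \approx 6.25$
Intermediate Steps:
$O{\left(s,j \right)} = -3 + 3 j$
$Q{\left(24 \right)} O{\left(V,-4 \right)} = - \frac{10}{24} \left(-3 + 3 \left(-4\right)\right) = \left(-10\right) \frac{1}{24} \left(-3 - 12\right) = \left(- \frac{5}{12}\right) \left(-15\right) = \frac{25}{4}$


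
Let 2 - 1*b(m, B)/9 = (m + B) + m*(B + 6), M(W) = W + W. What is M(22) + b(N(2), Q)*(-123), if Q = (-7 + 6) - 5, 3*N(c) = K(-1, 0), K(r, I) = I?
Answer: -8812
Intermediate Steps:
N(c) = 0 (N(c) = (1/3)*0 = 0)
Q = -6 (Q = -1 - 5 = -6)
M(W) = 2*W
b(m, B) = 18 - 9*B - 9*m - 9*m*(6 + B) (b(m, B) = 18 - 9*((m + B) + m*(B + 6)) = 18 - 9*((B + m) + m*(6 + B)) = 18 - 9*(B + m + m*(6 + B)) = 18 + (-9*B - 9*m - 9*m*(6 + B)) = 18 - 9*B - 9*m - 9*m*(6 + B))
M(22) + b(N(2), Q)*(-123) = 2*22 + (18 - 63*0 - 9*(-6) - 9*(-6)*0)*(-123) = 44 + (18 + 0 + 54 + 0)*(-123) = 44 + 72*(-123) = 44 - 8856 = -8812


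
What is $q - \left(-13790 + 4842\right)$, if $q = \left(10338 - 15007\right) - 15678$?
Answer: $-11399$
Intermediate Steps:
$q = -20347$ ($q = -4669 - 15678 = -20347$)
$q - \left(-13790 + 4842\right) = -20347 - \left(-13790 + 4842\right) = -20347 - -8948 = -20347 + 8948 = -11399$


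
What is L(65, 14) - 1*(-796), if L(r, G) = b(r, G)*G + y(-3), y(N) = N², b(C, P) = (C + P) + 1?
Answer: 1925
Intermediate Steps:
b(C, P) = 1 + C + P
L(r, G) = 9 + G*(1 + G + r) (L(r, G) = (1 + r + G)*G + (-3)² = (1 + G + r)*G + 9 = G*(1 + G + r) + 9 = 9 + G*(1 + G + r))
L(65, 14) - 1*(-796) = (9 + 14*(1 + 14 + 65)) - 1*(-796) = (9 + 14*80) + 796 = (9 + 1120) + 796 = 1129 + 796 = 1925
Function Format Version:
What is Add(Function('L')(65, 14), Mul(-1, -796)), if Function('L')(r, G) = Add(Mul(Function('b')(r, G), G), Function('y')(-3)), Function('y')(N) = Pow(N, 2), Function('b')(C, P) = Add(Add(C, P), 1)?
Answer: 1925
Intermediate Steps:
Function('b')(C, P) = Add(1, C, P)
Function('L')(r, G) = Add(9, Mul(G, Add(1, G, r))) (Function('L')(r, G) = Add(Mul(Add(1, r, G), G), Pow(-3, 2)) = Add(Mul(Add(1, G, r), G), 9) = Add(Mul(G, Add(1, G, r)), 9) = Add(9, Mul(G, Add(1, G, r))))
Add(Function('L')(65, 14), Mul(-1, -796)) = Add(Add(9, Mul(14, Add(1, 14, 65))), Mul(-1, -796)) = Add(Add(9, Mul(14, 80)), 796) = Add(Add(9, 1120), 796) = Add(1129, 796) = 1925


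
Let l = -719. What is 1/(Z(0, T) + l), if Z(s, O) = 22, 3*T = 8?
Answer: -1/697 ≈ -0.0014347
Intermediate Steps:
T = 8/3 (T = (⅓)*8 = 8/3 ≈ 2.6667)
1/(Z(0, T) + l) = 1/(22 - 719) = 1/(-697) = -1/697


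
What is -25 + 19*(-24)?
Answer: -481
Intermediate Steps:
-25 + 19*(-24) = -25 - 456 = -481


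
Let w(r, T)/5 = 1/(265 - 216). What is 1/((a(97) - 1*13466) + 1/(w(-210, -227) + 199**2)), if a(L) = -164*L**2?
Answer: -1940454/3020398150019 ≈ -6.4245e-7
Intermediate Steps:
w(r, T) = 5/49 (w(r, T) = 5/(265 - 216) = 5/49)
1/((a(97) - 1*13466) + 1/(w(-210, -227) + 199**2)) = 1/((-164*97**2 - 1*13466) + 1/(5/49 + 199**2)) = 1/((-164*9409 - 13466) + 1/(5/49 + 39601)) = 1/((-1543076 - 13466) + 1/(1940454/49)) = 1/(-1556542 + 49/1940454) = 1/(-3020398150019/1940454) = -1940454/3020398150019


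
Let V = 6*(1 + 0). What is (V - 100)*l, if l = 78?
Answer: -7332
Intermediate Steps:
V = 6 (V = 6*1 = 6)
(V - 100)*l = (6 - 100)*78 = -94*78 = -7332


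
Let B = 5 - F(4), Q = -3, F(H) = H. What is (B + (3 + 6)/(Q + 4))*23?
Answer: 230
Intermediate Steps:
B = 1 (B = 5 - 1*4 = 5 - 4 = 1)
(B + (3 + 6)/(Q + 4))*23 = (1 + (3 + 6)/(-3 + 4))*23 = (1 + 9/1)*23 = (1 + 9*1)*23 = (1 + 9)*23 = 10*23 = 230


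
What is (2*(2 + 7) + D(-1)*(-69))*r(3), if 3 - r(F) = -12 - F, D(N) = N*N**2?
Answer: 1566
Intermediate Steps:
D(N) = N**3
r(F) = 15 + F (r(F) = 3 - (-12 - F) = 3 + (12 + F) = 15 + F)
(2*(2 + 7) + D(-1)*(-69))*r(3) = (2*(2 + 7) + (-1)**3*(-69))*(15 + 3) = (2*9 - 1*(-69))*18 = (18 + 69)*18 = 87*18 = 1566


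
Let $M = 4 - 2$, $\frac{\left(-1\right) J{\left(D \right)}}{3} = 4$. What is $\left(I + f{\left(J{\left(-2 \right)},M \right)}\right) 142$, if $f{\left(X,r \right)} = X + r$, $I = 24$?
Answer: $1988$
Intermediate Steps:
$J{\left(D \right)} = -12$ ($J{\left(D \right)} = \left(-3\right) 4 = -12$)
$M = 2$ ($M = 4 - 2 = 2$)
$\left(I + f{\left(J{\left(-2 \right)},M \right)}\right) 142 = \left(24 + \left(-12 + 2\right)\right) 142 = \left(24 - 10\right) 142 = 14 \cdot 142 = 1988$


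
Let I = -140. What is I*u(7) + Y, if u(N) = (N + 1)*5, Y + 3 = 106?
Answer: -5497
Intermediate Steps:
Y = 103 (Y = -3 + 106 = 103)
u(N) = 5 + 5*N (u(N) = (1 + N)*5 = 5 + 5*N)
I*u(7) + Y = -140*(5 + 5*7) + 103 = -140*(5 + 35) + 103 = -140*40 + 103 = -5600 + 103 = -5497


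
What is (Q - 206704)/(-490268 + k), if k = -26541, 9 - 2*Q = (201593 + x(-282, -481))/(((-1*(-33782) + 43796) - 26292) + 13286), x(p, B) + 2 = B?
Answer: 13347100669/33371390748 ≈ 0.39996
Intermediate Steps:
x(p, B) = -2 + B
Q = 190019/64572 (Q = 9/2 - (201593 + (-2 - 481))/(2*(((-1*(-33782) + 43796) - 26292) + 13286)) = 9/2 - (201593 - 483)/(2*(((33782 + 43796) - 26292) + 13286)) = 9/2 - 100555/((77578 - 26292) + 13286) = 9/2 - 100555/(51286 + 13286) = 9/2 - 100555/64572 = 190019/64572 ≈ 2.9427)
(Q - 206704)/(-490268 + k) = (190019/64572 - 206704)/(-490268 - 26541) = -13347100669/64572/(-516809) = -13347100669/64572*(-1/516809) = 13347100669/33371390748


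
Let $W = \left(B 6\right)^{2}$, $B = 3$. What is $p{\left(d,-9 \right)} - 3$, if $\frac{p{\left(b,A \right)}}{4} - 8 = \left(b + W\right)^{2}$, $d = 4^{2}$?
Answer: $462429$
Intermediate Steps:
$W = 324$ ($W = \left(3 \cdot 6\right)^{2} = 18^{2} = 324$)
$d = 16$
$p{\left(b,A \right)} = 32 + 4 \left(324 + b\right)^{2}$ ($p{\left(b,A \right)} = 32 + 4 \left(b + 324\right)^{2} = 32 + 4 \left(324 + b\right)^{2}$)
$p{\left(d,-9 \right)} - 3 = \left(32 + 4 \left(324 + 16\right)^{2}\right) - 3 = \left(32 + 4 \cdot 340^{2}\right) - 3 = \left(32 + 4 \cdot 115600\right) - 3 = \left(32 + 462400\right) - 3 = 462432 - 3 = 462429$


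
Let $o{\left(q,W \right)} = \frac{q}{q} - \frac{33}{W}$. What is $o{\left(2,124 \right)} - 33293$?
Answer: $- \frac{4128241}{124} \approx -33292.0$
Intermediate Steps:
$o{\left(q,W \right)} = 1 - \frac{33}{W}$
$o{\left(2,124 \right)} - 33293 = \frac{-33 + 124}{124} - 33293 = \frac{1}{124} \cdot 91 - 33293 = \frac{91}{124} - 33293 = - \frac{4128241}{124}$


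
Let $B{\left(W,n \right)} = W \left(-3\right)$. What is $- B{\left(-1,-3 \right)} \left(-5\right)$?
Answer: $15$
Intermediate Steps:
$B{\left(W,n \right)} = - 3 W$
$- B{\left(-1,-3 \right)} \left(-5\right) = - \left(-3\right) \left(-1\right) \left(-5\right) = \left(-1\right) 3 \left(-5\right) = \left(-3\right) \left(-5\right) = 15$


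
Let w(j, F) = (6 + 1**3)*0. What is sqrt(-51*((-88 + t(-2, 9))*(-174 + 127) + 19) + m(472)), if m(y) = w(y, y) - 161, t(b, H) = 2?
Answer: 2*I*sqrt(51818) ≈ 455.27*I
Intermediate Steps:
w(j, F) = 0 (w(j, F) = (6 + 1)*0 = 7*0 = 0)
m(y) = -161 (m(y) = 0 - 161 = -161)
sqrt(-51*((-88 + t(-2, 9))*(-174 + 127) + 19) + m(472)) = sqrt(-51*((-88 + 2)*(-174 + 127) + 19) - 161) = sqrt(-51*(-86*(-47) + 19) - 161) = sqrt(-51*(4042 + 19) - 161) = sqrt(-51*4061 - 161) = sqrt(-207111 - 161) = sqrt(-207272) = 2*I*sqrt(51818)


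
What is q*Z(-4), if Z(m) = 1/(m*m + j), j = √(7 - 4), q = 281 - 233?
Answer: 768/253 - 48*√3/253 ≈ 2.7070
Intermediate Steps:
q = 48
j = √3 ≈ 1.7320
Z(m) = 1/(√3 + m²) (Z(m) = 1/(m*m + √3) = 1/(m² + √3) = 1/(√3 + m²))
q*Z(-4) = 48/(√3 + (-4)²) = 48/(√3 + 16) = 48/(16 + √3)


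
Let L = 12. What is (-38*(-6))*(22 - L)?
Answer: 2280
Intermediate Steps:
(-38*(-6))*(22 - L) = (-38*(-6))*(22 - 1*12) = 228*(22 - 12) = 228*10 = 2280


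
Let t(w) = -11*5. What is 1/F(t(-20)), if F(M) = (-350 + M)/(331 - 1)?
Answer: -22/27 ≈ -0.81481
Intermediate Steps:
t(w) = -55
F(M) = -35/33 + M/330 (F(M) = (-350 + M)/330 = (-350 + M)*(1/330) = -35/33 + M/330)
1/F(t(-20)) = 1/(-35/33 + (1/330)*(-55)) = 1/(-35/33 - 1/6) = 1/(-27/22) = -22/27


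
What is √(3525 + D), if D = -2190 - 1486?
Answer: I*√151 ≈ 12.288*I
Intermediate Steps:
D = -3676
√(3525 + D) = √(3525 - 3676) = √(-151) = I*√151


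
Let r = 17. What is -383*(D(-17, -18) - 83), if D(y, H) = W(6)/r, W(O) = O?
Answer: 538115/17 ≈ 31654.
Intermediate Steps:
D(y, H) = 6/17
-383*(D(-17, -18) - 83) = -383*(6/17 - 83) = -383*(-1405/17) = 538115/17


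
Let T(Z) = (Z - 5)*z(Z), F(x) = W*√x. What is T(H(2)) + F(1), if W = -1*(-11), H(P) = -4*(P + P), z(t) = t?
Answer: 347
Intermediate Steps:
H(P) = -8*P
W = 11
F(x) = 11*√x
T(Z) = Z*(-5 + Z) (T(Z) = (Z - 5)*Z = (-5 + Z)*Z = Z*(-5 + Z))
T(H(2)) + F(1) = (-8*2)*(-5 - 8*2) + 11*√1 = -16*(-5 - 16) + 11*1 = -16*(-21) + 11 = 336 + 11 = 347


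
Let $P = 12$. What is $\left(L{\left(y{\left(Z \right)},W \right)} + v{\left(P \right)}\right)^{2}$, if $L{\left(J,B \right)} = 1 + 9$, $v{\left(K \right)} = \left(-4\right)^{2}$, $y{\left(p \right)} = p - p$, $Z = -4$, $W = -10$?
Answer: $676$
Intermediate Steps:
$y{\left(p \right)} = 0$
$v{\left(K \right)} = 16$
$L{\left(J,B \right)} = 10$
$\left(L{\left(y{\left(Z \right)},W \right)} + v{\left(P \right)}\right)^{2} = \left(10 + 16\right)^{2} = 26^{2} = 676$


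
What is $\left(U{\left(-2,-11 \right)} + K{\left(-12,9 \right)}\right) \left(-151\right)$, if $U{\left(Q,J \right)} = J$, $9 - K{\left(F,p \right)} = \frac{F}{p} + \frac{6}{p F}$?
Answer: $\frac{1661}{18} \approx 92.278$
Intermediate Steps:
$K{\left(F,p \right)} = 9 - \frac{F}{p} - \frac{6}{F p}$ ($K{\left(F,p \right)} = 9 - \left(\frac{F}{p} + \frac{6}{p F}\right) = 9 - \left(\frac{F}{p} + \frac{6}{F p}\right) = 9 - \frac{F}{p} - \frac{6}{F p}$)
$\left(U{\left(-2,-11 \right)} + K{\left(-12,9 \right)}\right) \left(-151\right) = \left(-11 - \left(-9 - \frac{4}{3} + \frac{6}{\left(-12\right) 9}\right)\right) \left(-151\right) = \left(-11 - \left(-9 - \frac{25}{18}\right)\right) \left(-151\right) = \left(-11 + \left(9 + \frac{4}{3} + \frac{1}{18}\right)\right) \left(-151\right) = \left(-11 + \frac{187}{18}\right) \left(-151\right) = \left(- \frac{11}{18}\right) \left(-151\right) = \frac{1661}{18}$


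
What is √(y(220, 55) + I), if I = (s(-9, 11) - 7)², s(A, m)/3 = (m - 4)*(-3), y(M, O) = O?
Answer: √4955 ≈ 70.392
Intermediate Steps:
s(A, m) = 36 - 9*m (s(A, m) = 3*((m - 4)*(-3)) = 3*((-4 + m)*(-3)) = 3*(12 - 3*m) = 36 - 9*m)
I = 4900 (I = ((36 - 9*11) - 7)² = ((36 - 99) - 7)² = (-63 - 7)² = (-70)² = 4900)
√(y(220, 55) + I) = √(55 + 4900) = √4955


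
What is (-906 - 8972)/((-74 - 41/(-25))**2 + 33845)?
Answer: -3086875/12212803 ≈ -0.25276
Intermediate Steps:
(-906 - 8972)/((-74 - 41/(-25))**2 + 33845) = -9878/((-74 - 41*(-1/25))**2 + 33845) = -9878/((-74 + 41/25)**2 + 33845) = -9878/((-1809/25)**2 + 33845) = -9878/(3272481/625 + 33845) = -9878/24425606/625 = -9878*625/24425606 = -3086875/12212803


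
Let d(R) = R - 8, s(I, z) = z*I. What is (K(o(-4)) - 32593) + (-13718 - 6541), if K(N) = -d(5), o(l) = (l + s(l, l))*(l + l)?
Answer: -52849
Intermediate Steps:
s(I, z) = I*z
o(l) = 2*l*(l + l²) (o(l) = (l + l*l)*(l + l) = (l + l²)*(2*l) = 2*l*(l + l²))
d(R) = -8 + R
K(N) = 3 (K(N) = -(-8 + 5) = -1*(-3) = 3)
(K(o(-4)) - 32593) + (-13718 - 6541) = (3 - 32593) + (-13718 - 6541) = -32590 - 20259 = -52849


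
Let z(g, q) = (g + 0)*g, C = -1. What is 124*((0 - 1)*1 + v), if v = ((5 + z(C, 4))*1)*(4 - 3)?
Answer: 620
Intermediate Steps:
z(g, q) = g**2 (z(g, q) = g*g = g**2)
v = 6 (v = ((5 + (-1)**2)*1)*(4 - 3) = ((5 + 1)*1)*1 = (6*1)*1 = 6*1 = 6)
124*((0 - 1)*1 + v) = 124*((0 - 1)*1 + 6) = 124*(-1*1 + 6) = 124*(-1 + 6) = 124*5 = 620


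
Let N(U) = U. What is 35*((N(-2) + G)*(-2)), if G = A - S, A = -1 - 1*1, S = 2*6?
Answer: 1120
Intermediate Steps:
S = 12
A = -2 (A = -1 - 1 = -2)
G = -14 (G = -2 - 1*12 = -2 - 12 = -14)
35*((N(-2) + G)*(-2)) = 35*((-2 - 14)*(-2)) = 35*(-16*(-2)) = 35*32 = 1120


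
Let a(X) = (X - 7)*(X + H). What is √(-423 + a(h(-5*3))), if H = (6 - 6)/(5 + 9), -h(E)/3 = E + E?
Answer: 9*√87 ≈ 83.946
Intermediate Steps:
h(E) = -6*E (h(E) = -3*(E + E) = -6*E)
H = 0 (H = 0/14 = 0*(1/14) = 0)
a(X) = X*(-7 + X) (a(X) = (X - 7)*(X + 0) = (-7 + X)*X = X*(-7 + X))
√(-423 + a(h(-5*3))) = √(-423 + (-(-30)*3)*(-7 - (-30)*3)) = √(-423 + (-6*(-15))*(-7 - 6*(-15))) = √(-423 + 90*(-7 + 90)) = √(-423 + 90*83) = √(-423 + 7470) = √7047 = 9*√87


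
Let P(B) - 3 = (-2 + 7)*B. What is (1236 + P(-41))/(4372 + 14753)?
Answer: 1034/19125 ≈ 0.054065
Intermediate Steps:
P(B) = 3 + 5*B (P(B) = 3 + (-2 + 7)*B = 3 + 5*B)
(1236 + P(-41))/(4372 + 14753) = (1236 + (3 + 5*(-41)))/(4372 + 14753) = (1236 + (3 - 205))/19125 = (1236 - 202)*(1/19125) = 1034*(1/19125) = 1034/19125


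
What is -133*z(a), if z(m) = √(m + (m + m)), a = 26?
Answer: -133*√78 ≈ -1174.6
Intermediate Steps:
z(m) = √3*√m (z(m) = √(m + 2*m) = √(3*m) = √3*√m)
-133*z(a) = -133*√3*√26 = -133*√78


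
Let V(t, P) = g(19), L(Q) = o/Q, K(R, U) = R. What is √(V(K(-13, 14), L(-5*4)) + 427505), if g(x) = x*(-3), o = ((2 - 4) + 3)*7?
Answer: 2*√106862 ≈ 653.79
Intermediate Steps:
o = 7 (o = (-2 + 3)*7 = 1*7 = 7)
L(Q) = 7/Q
g(x) = -3*x
V(t, P) = -57 (V(t, P) = -3*19 = -57)
√(V(K(-13, 14), L(-5*4)) + 427505) = √(-57 + 427505) = √427448 = 2*√106862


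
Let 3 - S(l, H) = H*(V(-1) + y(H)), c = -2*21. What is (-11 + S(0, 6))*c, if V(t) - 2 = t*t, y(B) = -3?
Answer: 336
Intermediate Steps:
V(t) = 2 + t² (V(t) = 2 + t*t = 2 + t²)
c = -42
S(l, H) = 3 (S(l, H) = 3 - H*((2 + (-1)²) - 3) = 3 - H*((2 + 1) - 3) = 3 - H*(3 - 3) = 3 - H*0 = 3 - 1*0 = 3 + 0 = 3)
(-11 + S(0, 6))*c = (-11 + 3)*(-42) = -8*(-42) = 336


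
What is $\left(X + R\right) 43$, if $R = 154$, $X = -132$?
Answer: $946$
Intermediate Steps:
$\left(X + R\right) 43 = \left(-132 + 154\right) 43 = 22 \cdot 43 = 946$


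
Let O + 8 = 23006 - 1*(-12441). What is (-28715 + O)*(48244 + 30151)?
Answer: 527127980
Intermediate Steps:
O = 35439 (O = -8 + (23006 - 1*(-12441)) = -8 + (23006 + 12441) = -8 + 35447 = 35439)
(-28715 + O)*(48244 + 30151) = (-28715 + 35439)*(48244 + 30151) = 6724*78395 = 527127980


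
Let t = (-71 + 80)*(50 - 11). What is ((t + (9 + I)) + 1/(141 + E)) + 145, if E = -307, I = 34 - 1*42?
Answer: 82501/166 ≈ 496.99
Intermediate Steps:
t = 351 (t = 9*39 = 351)
I = -8 (I = 34 - 42 = -8)
((t + (9 + I)) + 1/(141 + E)) + 145 = ((351 + (9 - 8)) + 1/(141 - 307)) + 145 = ((351 + 1) + 1/(-166)) + 145 = (352 - 1/166) + 145 = 58431/166 + 145 = 82501/166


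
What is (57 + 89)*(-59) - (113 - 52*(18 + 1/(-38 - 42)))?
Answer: -155833/20 ≈ -7791.6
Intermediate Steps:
(57 + 89)*(-59) - (113 - 52*(18 + 1/(-38 - 42))) = 146*(-59) - (113 - 52*(18 + 1/(-80))) = -8614 - (113 - 52*(18 - 1/80)) = -8614 - (113 - 52*1439/80) = -8614 - (113 - 18707/20) = -8614 - 1*(-16447/20) = -8614 + 16447/20 = -155833/20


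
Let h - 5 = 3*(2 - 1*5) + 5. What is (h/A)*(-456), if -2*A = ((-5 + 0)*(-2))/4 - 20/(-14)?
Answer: 12768/55 ≈ 232.15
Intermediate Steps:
h = 1 (h = 5 + (3*(2 - 1*5) + 5) = 5 + (3*(2 - 5) + 5) = 5 + (3*(-3) + 5) = 5 + (-9 + 5) = 5 - 4 = 1)
A = -55/28 (A = -(((-5 + 0)*(-2))/4 - 20/(-14))/2 = -(-5*(-2)*(¼) - 20*(-1/14))/2 = -(10*(¼) + 10/7)/2 = -(5/2 + 10/7)/2 = -½*55/14 = -55/28 ≈ -1.9643)
(h/A)*(-456) = (1/(-55/28))*(-456) = (1*(-28/55))*(-456) = -28/55*(-456) = 12768/55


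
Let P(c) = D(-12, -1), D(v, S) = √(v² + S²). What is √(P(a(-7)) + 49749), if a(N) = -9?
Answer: √(49749 + √145) ≈ 223.07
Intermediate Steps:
D(v, S) = √(S² + v²)
P(c) = √145 (P(c) = √((-1)² + (-12)²) = √(1 + 144) = √145)
√(P(a(-7)) + 49749) = √(√145 + 49749) = √(49749 + √145)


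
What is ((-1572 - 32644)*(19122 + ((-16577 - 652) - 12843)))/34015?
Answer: 74933040/6803 ≈ 11015.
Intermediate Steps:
((-1572 - 32644)*(19122 + ((-16577 - 652) - 12843)))/34015 = -34216*(19122 + (-17229 - 12843))*(1/34015) = -34216*(19122 - 30072)*(1/34015) = -34216*(-10950)*(1/34015) = 374665200*(1/34015) = 74933040/6803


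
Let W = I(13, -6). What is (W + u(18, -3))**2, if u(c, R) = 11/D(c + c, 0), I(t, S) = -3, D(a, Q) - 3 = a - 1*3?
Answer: 9409/1296 ≈ 7.2600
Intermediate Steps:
D(a, Q) = a (D(a, Q) = 3 + (a - 1*3) = 3 + (a - 3) = 3 + (-3 + a) = a)
W = -3
u(c, R) = 11/(2*c) (u(c, R) = 11/(c + c) = 11/((2*c)) = 11*(1/(2*c)) = 11/(2*c))
(W + u(18, -3))**2 = (-3 + (11/2)/18)**2 = (-3 + (11/2)*(1/18))**2 = (-3 + 11/36)**2 = (-97/36)**2 = 9409/1296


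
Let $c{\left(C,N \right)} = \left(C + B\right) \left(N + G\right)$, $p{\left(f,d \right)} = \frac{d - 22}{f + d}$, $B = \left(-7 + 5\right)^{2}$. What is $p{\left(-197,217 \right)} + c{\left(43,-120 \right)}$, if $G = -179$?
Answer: $- \frac{56173}{4} \approx -14043.0$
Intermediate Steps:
$B = 4$ ($B = \left(-2\right)^{2} = 4$)
$p{\left(f,d \right)} = \frac{-22 + d}{d + f}$
$c{\left(C,N \right)} = \left(-179 + N\right) \left(4 + C\right)$ ($c{\left(C,N \right)} = \left(C + 4\right) \left(N - 179\right) = \left(4 + C\right) \left(-179 + N\right) = \left(-179 + N\right) \left(4 + C\right)$)
$p{\left(-197,217 \right)} + c{\left(43,-120 \right)} = \frac{-22 + 217}{217 - 197} + \left(-716 - 7697 + 4 \left(-120\right) + 43 \left(-120\right)\right) = \frac{1}{20} \cdot 195 - 14053 = \frac{39}{4} - 14053 = - \frac{56173}{4}$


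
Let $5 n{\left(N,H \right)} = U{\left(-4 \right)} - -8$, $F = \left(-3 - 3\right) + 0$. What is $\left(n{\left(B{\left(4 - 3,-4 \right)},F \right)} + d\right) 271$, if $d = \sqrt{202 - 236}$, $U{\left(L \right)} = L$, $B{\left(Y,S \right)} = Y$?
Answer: $\frac{1084}{5} + 271 i \sqrt{34} \approx 216.8 + 1580.2 i$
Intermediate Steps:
$F = -6$ ($F = -6 + 0 = -6$)
$n{\left(N,H \right)} = \frac{4}{5}$ ($n{\left(N,H \right)} = \frac{-4 - -8}{5} = \frac{-4 + 8}{5} = \frac{1}{5} \cdot 4 = \frac{4}{5}$)
$d = i \sqrt{34}$ ($d = \sqrt{-34} = i \sqrt{34} \approx 5.8309 i$)
$\left(n{\left(B{\left(4 - 3,-4 \right)},F \right)} + d\right) 271 = \left(\frac{4}{5} + i \sqrt{34}\right) 271 = \frac{1084}{5} + 271 i \sqrt{34}$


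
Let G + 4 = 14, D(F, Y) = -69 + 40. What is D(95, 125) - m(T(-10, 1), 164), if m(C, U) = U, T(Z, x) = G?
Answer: -193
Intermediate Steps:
D(F, Y) = -29
G = 10 (G = -4 + 14 = 10)
T(Z, x) = 10
D(95, 125) - m(T(-10, 1), 164) = -29 - 1*164 = -29 - 164 = -193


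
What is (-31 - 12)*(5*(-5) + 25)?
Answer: 0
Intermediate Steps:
(-31 - 12)*(5*(-5) + 25) = -43*(-25 + 25) = -43*0 = 0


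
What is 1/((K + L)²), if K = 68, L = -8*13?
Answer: 1/1296 ≈ 0.00077160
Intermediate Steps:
L = -104
1/((K + L)²) = 1/((68 - 104)²) = 1/((-36)²) = 1/1296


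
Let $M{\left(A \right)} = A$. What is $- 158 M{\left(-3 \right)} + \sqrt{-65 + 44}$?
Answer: $474 + i \sqrt{21} \approx 474.0 + 4.5826 i$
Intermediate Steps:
$- 158 M{\left(-3 \right)} + \sqrt{-65 + 44} = \left(-158\right) \left(-3\right) + \sqrt{-65 + 44} = 474 + \sqrt{-21} = 474 + i \sqrt{21}$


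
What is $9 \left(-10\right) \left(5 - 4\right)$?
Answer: $-90$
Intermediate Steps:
$9 \left(-10\right) \left(5 - 4\right) = - 90 \left(5 - 4\right) = \left(-90\right) 1 = -90$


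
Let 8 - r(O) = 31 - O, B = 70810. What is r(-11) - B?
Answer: -70844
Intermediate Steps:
r(O) = -23 + O (r(O) = 8 - (31 - O) = 8 + (-31 + O) = -23 + O)
r(-11) - B = (-23 - 11) - 1*70810 = -34 - 70810 = -70844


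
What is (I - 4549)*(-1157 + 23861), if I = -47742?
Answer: -1187214864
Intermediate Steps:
(I - 4549)*(-1157 + 23861) = (-47742 - 4549)*(-1157 + 23861) = -52291*22704 = -1187214864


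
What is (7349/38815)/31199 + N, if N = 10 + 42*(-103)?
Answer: -5226629315111/1210989185 ≈ -4316.0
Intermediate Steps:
N = -4316 (N = 10 - 4326 = -4316)
(7349/38815)/31199 + N = (7349/38815)/31199 - 4316 = (7349*(1/38815))*(1/31199) - 4316 = (7349/38815)*(1/31199) - 4316 = 7349/1210989185 - 4316 = -5226629315111/1210989185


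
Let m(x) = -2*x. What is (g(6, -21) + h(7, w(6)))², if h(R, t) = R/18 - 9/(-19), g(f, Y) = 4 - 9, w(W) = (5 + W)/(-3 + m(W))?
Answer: 2002225/116964 ≈ 17.118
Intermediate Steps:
w(W) = (5 + W)/(-3 - 2*W)
g(f, Y) = -5
h(R, t) = 9/19 + R/18 (h(R, t) = R*(1/18) - 9*(-1/19) = R/18 + 9/19 = 9/19 + R/18)
(g(6, -21) + h(7, w(6)))² = (-5 + (9/19 + (1/18)*7))² = (-5 + (9/19 + 7/18))² = (-5 + 295/342)² = (-1415/342)² = 2002225/116964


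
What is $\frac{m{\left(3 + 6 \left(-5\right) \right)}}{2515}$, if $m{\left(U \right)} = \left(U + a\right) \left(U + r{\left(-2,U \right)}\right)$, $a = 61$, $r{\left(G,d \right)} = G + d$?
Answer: $- \frac{1904}{2515} \approx -0.75706$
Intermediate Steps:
$m{\left(U \right)} = \left(-2 + 2 U\right) \left(61 + U\right)$ ($m{\left(U \right)} = \left(U + 61\right) \left(U + \left(-2 + U\right)\right) = \left(61 + U\right) \left(-2 + 2 U\right) = \left(-2 + 2 U\right) \left(61 + U\right)$)
$\frac{m{\left(3 + 6 \left(-5\right) \right)}}{2515} = \frac{-122 + 2 \left(3 + 6 \left(-5\right)\right)^{2} + 120 \left(3 + 6 \left(-5\right)\right)}{2515} = \left(-122 + 2 \left(3 - 30\right)^{2} + 120 \left(3 - 30\right)\right) \frac{1}{2515} = \left(-122 + 2 \left(-27\right)^{2} + 120 \left(-27\right)\right) \frac{1}{2515} = \left(-122 + 2 \cdot 729 - 3240\right) \frac{1}{2515} = \left(-122 + 1458 - 3240\right) \frac{1}{2515} = \left(-1904\right) \frac{1}{2515} = - \frac{1904}{2515}$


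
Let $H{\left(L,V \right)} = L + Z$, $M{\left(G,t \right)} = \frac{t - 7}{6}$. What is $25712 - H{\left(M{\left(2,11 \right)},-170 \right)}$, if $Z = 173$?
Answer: $\frac{76615}{3} \approx 25538.0$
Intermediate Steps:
$M{\left(G,t \right)} = - \frac{7}{6} + \frac{t}{6}$ ($M{\left(G,t \right)} = \left(-7 + t\right) \frac{1}{6} = - \frac{7}{6} + \frac{t}{6}$)
$H{\left(L,V \right)} = 173 + L$ ($H{\left(L,V \right)} = L + 173 = 173 + L$)
$25712 - H{\left(M{\left(2,11 \right)},-170 \right)} = 25712 - \left(173 + \left(- \frac{7}{6} + \frac{1}{6} \cdot 11\right)\right) = 25712 - \left(173 + \left(- \frac{7}{6} + \frac{11}{6}\right)\right) = 25712 - \left(173 + \frac{2}{3}\right) = 25712 - \frac{521}{3} = \frac{76615}{3}$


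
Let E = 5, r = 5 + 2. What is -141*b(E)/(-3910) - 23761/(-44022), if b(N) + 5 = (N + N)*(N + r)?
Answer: 1753744/374187 ≈ 4.6868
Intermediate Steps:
r = 7
b(N) = -5 + 2*N*(7 + N) (b(N) = -5 + (N + N)*(N + 7) = -5 + (2*N)*(7 + N) = -5 + 2*N*(7 + N))
-141*b(E)/(-3910) - 23761/(-44022) = -141*(-5 + 2*5**2 + 14*5)/(-3910) - 23761/(-44022) = -141*(-5 + 2*25 + 70)*(-1/3910) - 23761*(-1/44022) = -141*(-5 + 50 + 70)*(-1/3910) + 23761/44022 = -141*115*(-1/3910) + 23761/44022 = -16215*(-1/3910) + 23761/44022 = 141/34 + 23761/44022 = 1753744/374187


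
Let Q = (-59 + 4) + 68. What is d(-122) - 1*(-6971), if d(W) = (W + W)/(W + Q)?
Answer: 760083/109 ≈ 6973.2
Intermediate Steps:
Q = 13 (Q = -55 + 68 = 13)
d(W) = 2*W/(13 + W) (d(W) = (W + W)/(W + 13) = (2*W)/(13 + W) = 2*W/(13 + W))
d(-122) - 1*(-6971) = 2*(-122)/(13 - 122) - 1*(-6971) = 2*(-122)/(-109) + 6971 = 2*(-122)*(-1/109) + 6971 = 244/109 + 6971 = 760083/109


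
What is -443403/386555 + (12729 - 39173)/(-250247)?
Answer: -5302011059/5091275215 ≈ -1.0414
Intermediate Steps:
-443403/386555 + (12729 - 39173)/(-250247) = -443403*1/386555 - 26444*(-1/250247) = -23337/20345 + 26444/250247 = -5302011059/5091275215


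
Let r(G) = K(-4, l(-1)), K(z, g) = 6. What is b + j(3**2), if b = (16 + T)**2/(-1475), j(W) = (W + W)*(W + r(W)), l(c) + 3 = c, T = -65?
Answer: 395849/1475 ≈ 268.37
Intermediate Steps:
l(c) = -3 + c
r(G) = 6
j(W) = 2*W*(6 + W) (j(W) = (W + W)*(W + 6) = (2*W)*(6 + W) = 2*W*(6 + W))
b = -2401/1475 (b = (16 - 65)**2/(-1475) = (-49)**2*(-1/1475) = 2401*(-1/1475) = -2401/1475 ≈ -1.6278)
b + j(3**2) = -2401/1475 + 2*3**2*(6 + 3**2) = -2401/1475 + 2*9*(6 + 9) = -2401/1475 + 2*9*15 = -2401/1475 + 270 = 395849/1475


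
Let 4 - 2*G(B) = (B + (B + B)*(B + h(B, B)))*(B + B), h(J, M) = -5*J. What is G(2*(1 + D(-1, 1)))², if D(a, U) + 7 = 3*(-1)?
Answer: 2206932484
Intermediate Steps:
D(a, U) = -10 (D(a, U) = -7 + 3*(-1) = -7 - 3 = -10)
G(B) = 2 - B*(B - 8*B²) (G(B) = 2 - (B + (B + B)*(B - 5*B))*(B + B)/2 = 2 - (B + (2*B)*(-4*B))*2*B/2 = 2 - (B - 8*B²)*2*B/2 = 2 - B*(B - 8*B²))
G(2*(1 + D(-1, 1)))² = (2 - (2*(1 - 10))² + 8*(2*(1 - 10))³)² = (2 - (2*(-9))² + 8*(2*(-9))³)² = (2 - 1*(-18)² + 8*(-18)³)² = (2 - 1*324 + 8*(-5832))² = (2 - 324 - 46656)² = (-46978)² = 2206932484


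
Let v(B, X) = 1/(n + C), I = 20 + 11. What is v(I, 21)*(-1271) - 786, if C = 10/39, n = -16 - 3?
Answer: -524997/731 ≈ -718.19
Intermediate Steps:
n = -19
I = 31
C = 10/39 (C = 10*(1/39) = 10/39 ≈ 0.25641)
v(B, X) = -39/731 (v(B, X) = 1/(-19 + 10/39) = 1/(-731/39) = -39/731)
v(I, 21)*(-1271) - 786 = -39/731*(-1271) - 786 = 49569/731 - 786 = -524997/731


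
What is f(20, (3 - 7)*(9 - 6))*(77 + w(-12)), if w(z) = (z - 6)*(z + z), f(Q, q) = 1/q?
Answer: -509/12 ≈ -42.417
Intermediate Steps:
w(z) = 2*z*(-6 + z) (w(z) = (-6 + z)*(2*z) = 2*z*(-6 + z))
f(20, (3 - 7)*(9 - 6))*(77 + w(-12)) = (77 + 2*(-12)*(-6 - 12))/(((3 - 7)*(9 - 6))) = (77 + 2*(-12)*(-18))/((-4*3)) = (77 + 432)/(-12) = -1/12*509 = -509/12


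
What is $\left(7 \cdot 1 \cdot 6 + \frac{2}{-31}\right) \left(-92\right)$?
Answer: $- \frac{119600}{31} \approx -3858.1$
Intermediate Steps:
$\left(7 \cdot 1 \cdot 6 + \frac{2}{-31}\right) \left(-92\right) = \left(7 \cdot 6 + 2 \left(- \frac{1}{31}\right)\right) \left(-92\right) = \left(42 - \frac{2}{31}\right) \left(-92\right) = \frac{1300}{31} \left(-92\right) = - \frac{119600}{31}$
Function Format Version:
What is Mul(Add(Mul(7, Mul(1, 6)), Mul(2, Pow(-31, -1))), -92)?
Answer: Rational(-119600, 31) ≈ -3858.1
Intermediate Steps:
Mul(Add(Mul(7, Mul(1, 6)), Mul(2, Pow(-31, -1))), -92) = Mul(Add(Mul(7, 6), Mul(2, Rational(-1, 31))), -92) = Mul(Add(42, Rational(-2, 31)), -92) = Mul(Rational(1300, 31), -92) = Rational(-119600, 31)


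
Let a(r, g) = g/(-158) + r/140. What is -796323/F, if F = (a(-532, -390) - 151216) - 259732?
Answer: 314547585/162324986 ≈ 1.9378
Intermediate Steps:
a(r, g) = -g/158 + r/140 (a(r, g) = g*(-1/158) + r*(1/140) = -g/158 + r/140)
F = -162324986/395 (F = ((-1/158*(-390) + (1/140)*(-532)) - 151216) - 259732 = ((195/79 - 19/5) - 151216) - 259732 = (-526/395 - 151216) - 259732 = -59730846/395 - 259732 = -162324986/395 ≈ -4.1095e+5)
-796323/F = -796323/(-162324986/395) = -796323*(-395/162324986) = 314547585/162324986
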